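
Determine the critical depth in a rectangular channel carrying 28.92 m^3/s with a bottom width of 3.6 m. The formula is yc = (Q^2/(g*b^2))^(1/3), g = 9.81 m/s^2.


Using yc = (Q^2 / (g * b^2))^(1/3):
Q^2 = 28.92^2 = 836.37.
g * b^2 = 9.81 * 3.6^2 = 9.81 * 12.96 = 127.14.
Q^2 / (g*b^2) = 836.37 / 127.14 = 6.5783.
yc = 6.5783^(1/3) = 1.8737 m.

1.8737


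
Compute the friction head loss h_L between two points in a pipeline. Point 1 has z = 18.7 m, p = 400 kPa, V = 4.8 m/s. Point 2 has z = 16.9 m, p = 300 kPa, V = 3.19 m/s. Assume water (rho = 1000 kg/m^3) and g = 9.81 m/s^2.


Total head at each section: H = z + p/(rho*g) + V^2/(2g).
H1 = 18.7 + 400*1000/(1000*9.81) + 4.8^2/(2*9.81)
   = 18.7 + 40.775 + 1.1743
   = 60.649 m.
H2 = 16.9 + 300*1000/(1000*9.81) + 3.19^2/(2*9.81)
   = 16.9 + 30.581 + 0.5187
   = 48.0 m.
h_L = H1 - H2 = 60.649 - 48.0 = 12.649 m.

12.649


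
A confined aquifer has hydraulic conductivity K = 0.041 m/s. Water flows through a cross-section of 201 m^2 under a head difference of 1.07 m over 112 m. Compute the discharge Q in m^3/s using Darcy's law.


Darcy's law: Q = K * A * i, where i = dh/L.
Hydraulic gradient i = 1.07 / 112 = 0.009554.
Q = 0.041 * 201 * 0.009554
  = 0.0787 m^3/s.

0.0787


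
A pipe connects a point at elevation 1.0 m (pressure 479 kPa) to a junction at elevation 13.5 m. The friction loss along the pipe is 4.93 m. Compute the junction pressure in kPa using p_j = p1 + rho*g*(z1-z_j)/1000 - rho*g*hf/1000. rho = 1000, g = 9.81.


Junction pressure: p_j = p1 + rho*g*(z1 - z_j)/1000 - rho*g*hf/1000.
Elevation term = 1000*9.81*(1.0 - 13.5)/1000 = -122.625 kPa.
Friction term = 1000*9.81*4.93/1000 = 48.363 kPa.
p_j = 479 + -122.625 - 48.363 = 308.01 kPa.

308.01


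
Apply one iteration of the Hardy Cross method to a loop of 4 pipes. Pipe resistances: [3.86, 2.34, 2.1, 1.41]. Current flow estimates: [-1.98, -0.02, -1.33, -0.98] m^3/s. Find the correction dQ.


Numerator terms (r*Q*|Q|): 3.86*-1.98*|-1.98| = -15.1327; 2.34*-0.02*|-0.02| = -0.0009; 2.1*-1.33*|-1.33| = -3.7147; 1.41*-0.98*|-0.98| = -1.3542.
Sum of numerator = -20.2025.
Denominator terms (r*|Q|): 3.86*|-1.98| = 7.6428; 2.34*|-0.02| = 0.0468; 2.1*|-1.33| = 2.793; 1.41*|-0.98| = 1.3818.
2 * sum of denominator = 2 * 11.8644 = 23.7288.
dQ = --20.2025 / 23.7288 = 0.8514 m^3/s.

0.8514


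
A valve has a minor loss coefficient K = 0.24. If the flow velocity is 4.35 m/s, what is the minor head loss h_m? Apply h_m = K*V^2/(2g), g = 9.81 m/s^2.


Minor loss formula: h_m = K * V^2/(2g).
V^2 = 4.35^2 = 18.9225.
V^2/(2g) = 18.9225 / 19.62 = 0.9644 m.
h_m = 0.24 * 0.9644 = 0.2315 m.

0.2315


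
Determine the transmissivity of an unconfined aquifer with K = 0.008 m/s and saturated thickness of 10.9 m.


Transmissivity is defined as T = K * h.
T = 0.008 * 10.9
  = 0.0872 m^2/s.

0.0872


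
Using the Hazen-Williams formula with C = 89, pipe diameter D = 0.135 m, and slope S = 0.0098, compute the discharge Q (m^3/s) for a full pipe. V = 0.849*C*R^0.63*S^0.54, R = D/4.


For a full circular pipe, R = D/4 = 0.135/4 = 0.0338 m.
V = 0.849 * 89 * 0.0338^0.63 * 0.0098^0.54
  = 0.849 * 89 * 0.118253 * 0.082274
  = 0.7351 m/s.
Pipe area A = pi*D^2/4 = pi*0.135^2/4 = 0.0143 m^2.
Q = A * V = 0.0143 * 0.7351 = 0.0105 m^3/s.

0.0105


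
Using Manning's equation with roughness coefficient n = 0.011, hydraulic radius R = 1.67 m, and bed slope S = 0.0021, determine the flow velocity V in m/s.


Manning's equation gives V = (1/n) * R^(2/3) * S^(1/2).
First, compute R^(2/3) = 1.67^(2/3) = 1.4076.
Next, S^(1/2) = 0.0021^(1/2) = 0.045826.
Then 1/n = 1/0.011 = 90.91.
V = 90.91 * 1.4076 * 0.045826 = 5.864 m/s.

5.864


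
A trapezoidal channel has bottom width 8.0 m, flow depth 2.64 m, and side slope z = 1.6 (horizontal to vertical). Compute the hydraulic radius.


For a trapezoidal section with side slope z:
A = (b + z*y)*y = (8.0 + 1.6*2.64)*2.64 = 32.271 m^2.
P = b + 2*y*sqrt(1 + z^2) = 8.0 + 2*2.64*sqrt(1 + 1.6^2) = 17.962 m.
R = A/P = 32.271 / 17.962 = 1.7966 m.

1.7966


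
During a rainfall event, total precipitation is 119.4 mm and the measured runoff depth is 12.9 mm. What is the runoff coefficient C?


The runoff coefficient C = runoff depth / rainfall depth.
C = 12.9 / 119.4
  = 0.108.

0.108


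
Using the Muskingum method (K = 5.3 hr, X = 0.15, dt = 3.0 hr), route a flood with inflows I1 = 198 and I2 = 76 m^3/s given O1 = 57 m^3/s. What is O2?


Muskingum coefficients:
denom = 2*K*(1-X) + dt = 2*5.3*(1-0.15) + 3.0 = 12.01.
C0 = (dt - 2*K*X)/denom = (3.0 - 2*5.3*0.15)/12.01 = 0.1174.
C1 = (dt + 2*K*X)/denom = (3.0 + 2*5.3*0.15)/12.01 = 0.3822.
C2 = (2*K*(1-X) - dt)/denom = 0.5004.
O2 = C0*I2 + C1*I1 + C2*O1
   = 0.1174*76 + 0.3822*198 + 0.5004*57
   = 113.12 m^3/s.

113.12


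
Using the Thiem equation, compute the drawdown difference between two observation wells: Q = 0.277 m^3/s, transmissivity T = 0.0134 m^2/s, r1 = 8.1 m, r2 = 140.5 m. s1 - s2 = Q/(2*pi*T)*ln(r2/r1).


Thiem equation: s1 - s2 = Q/(2*pi*T) * ln(r2/r1).
ln(r2/r1) = ln(140.5/8.1) = 2.8533.
Q/(2*pi*T) = 0.277 / (2*pi*0.0134) = 0.277 / 0.0842 = 3.29.
s1 - s2 = 3.29 * 2.8533 = 9.3875 m.

9.3875


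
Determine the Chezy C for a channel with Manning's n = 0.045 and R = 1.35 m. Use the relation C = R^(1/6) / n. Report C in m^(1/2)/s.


The Chezy coefficient relates to Manning's n through C = R^(1/6) / n.
R^(1/6) = 1.35^(1/6) = 1.051289.
C = 1.051289 / 0.045 = 23.36 m^(1/2)/s.

23.36


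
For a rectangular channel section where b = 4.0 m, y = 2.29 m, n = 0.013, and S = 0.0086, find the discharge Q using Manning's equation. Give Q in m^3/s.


For a rectangular channel, the cross-sectional area A = b * y = 4.0 * 2.29 = 9.16 m^2.
The wetted perimeter P = b + 2y = 4.0 + 2*2.29 = 8.58 m.
Hydraulic radius R = A/P = 9.16/8.58 = 1.0676 m.
Velocity V = (1/n)*R^(2/3)*S^(1/2) = (1/0.013)*1.0676^(2/3)*0.0086^(1/2) = 7.4515 m/s.
Discharge Q = A * V = 9.16 * 7.4515 = 68.256 m^3/s.

68.256


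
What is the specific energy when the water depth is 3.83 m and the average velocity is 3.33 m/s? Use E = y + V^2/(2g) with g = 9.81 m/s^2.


Specific energy E = y + V^2/(2g).
Velocity head = V^2/(2g) = 3.33^2 / (2*9.81) = 11.0889 / 19.62 = 0.5652 m.
E = 3.83 + 0.5652 = 4.3952 m.

4.3952


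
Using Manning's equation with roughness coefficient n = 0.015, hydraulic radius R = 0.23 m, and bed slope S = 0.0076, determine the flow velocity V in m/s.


Manning's equation gives V = (1/n) * R^(2/3) * S^(1/2).
First, compute R^(2/3) = 0.23^(2/3) = 0.3754.
Next, S^(1/2) = 0.0076^(1/2) = 0.087178.
Then 1/n = 1/0.015 = 66.67.
V = 66.67 * 0.3754 * 0.087178 = 2.1817 m/s.

2.1817


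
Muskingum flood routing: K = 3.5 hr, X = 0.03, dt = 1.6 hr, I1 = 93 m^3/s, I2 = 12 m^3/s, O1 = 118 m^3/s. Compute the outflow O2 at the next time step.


Muskingum coefficients:
denom = 2*K*(1-X) + dt = 2*3.5*(1-0.03) + 1.6 = 8.39.
C0 = (dt - 2*K*X)/denom = (1.6 - 2*3.5*0.03)/8.39 = 0.1657.
C1 = (dt + 2*K*X)/denom = (1.6 + 2*3.5*0.03)/8.39 = 0.2157.
C2 = (2*K*(1-X) - dt)/denom = 0.6186.
O2 = C0*I2 + C1*I1 + C2*O1
   = 0.1657*12 + 0.2157*93 + 0.6186*118
   = 95.05 m^3/s.

95.05


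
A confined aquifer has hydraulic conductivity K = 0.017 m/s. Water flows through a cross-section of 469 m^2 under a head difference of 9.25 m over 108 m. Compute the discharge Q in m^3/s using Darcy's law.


Darcy's law: Q = K * A * i, where i = dh/L.
Hydraulic gradient i = 9.25 / 108 = 0.085648.
Q = 0.017 * 469 * 0.085648
  = 0.6829 m^3/s.

0.6829


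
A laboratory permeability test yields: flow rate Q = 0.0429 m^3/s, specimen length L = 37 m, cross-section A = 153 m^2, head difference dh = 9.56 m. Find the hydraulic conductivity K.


From K = Q*L / (A*dh):
Numerator: Q*L = 0.0429 * 37 = 1.5873.
Denominator: A*dh = 153 * 9.56 = 1462.68.
K = 1.5873 / 1462.68 = 0.001085 m/s.

0.001085


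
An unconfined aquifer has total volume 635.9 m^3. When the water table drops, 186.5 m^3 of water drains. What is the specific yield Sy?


Specific yield Sy = Volume drained / Total volume.
Sy = 186.5 / 635.9
   = 0.2933.

0.2933


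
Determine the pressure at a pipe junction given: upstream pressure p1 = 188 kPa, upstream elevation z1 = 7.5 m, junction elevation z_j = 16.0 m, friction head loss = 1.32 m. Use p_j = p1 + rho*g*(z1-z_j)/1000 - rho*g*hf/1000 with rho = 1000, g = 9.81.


Junction pressure: p_j = p1 + rho*g*(z1 - z_j)/1000 - rho*g*hf/1000.
Elevation term = 1000*9.81*(7.5 - 16.0)/1000 = -83.385 kPa.
Friction term = 1000*9.81*1.32/1000 = 12.949 kPa.
p_j = 188 + -83.385 - 12.949 = 91.67 kPa.

91.67


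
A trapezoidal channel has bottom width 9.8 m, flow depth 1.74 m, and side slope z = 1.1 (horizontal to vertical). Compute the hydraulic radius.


For a trapezoidal section with side slope z:
A = (b + z*y)*y = (9.8 + 1.1*1.74)*1.74 = 20.382 m^2.
P = b + 2*y*sqrt(1 + z^2) = 9.8 + 2*1.74*sqrt(1 + 1.1^2) = 14.973 m.
R = A/P = 20.382 / 14.973 = 1.3612 m.

1.3612


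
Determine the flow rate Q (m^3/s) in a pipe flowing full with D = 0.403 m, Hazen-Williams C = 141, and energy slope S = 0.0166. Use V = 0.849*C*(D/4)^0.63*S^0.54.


For a full circular pipe, R = D/4 = 0.403/4 = 0.1008 m.
V = 0.849 * 141 * 0.1008^0.63 * 0.0166^0.54
  = 0.849 * 141 * 0.235529 * 0.10936
  = 3.0834 m/s.
Pipe area A = pi*D^2/4 = pi*0.403^2/4 = 0.1276 m^2.
Q = A * V = 0.1276 * 3.0834 = 0.3933 m^3/s.

0.3933


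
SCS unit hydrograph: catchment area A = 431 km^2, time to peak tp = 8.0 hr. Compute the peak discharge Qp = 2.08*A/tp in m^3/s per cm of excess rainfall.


SCS formula: Qp = 2.08 * A / tp.
Qp = 2.08 * 431 / 8.0
   = 896.48 / 8.0
   = 112.06 m^3/s per cm.

112.06


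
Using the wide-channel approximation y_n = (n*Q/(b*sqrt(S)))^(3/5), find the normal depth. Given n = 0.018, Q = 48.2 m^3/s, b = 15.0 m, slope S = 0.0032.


We use the wide-channel approximation y_n = (n*Q/(b*sqrt(S)))^(3/5).
sqrt(S) = sqrt(0.0032) = 0.056569.
Numerator: n*Q = 0.018 * 48.2 = 0.8676.
Denominator: b*sqrt(S) = 15.0 * 0.056569 = 0.848535.
arg = 1.0225.
y_n = 1.0225^(3/5) = 1.0134 m.

1.0134


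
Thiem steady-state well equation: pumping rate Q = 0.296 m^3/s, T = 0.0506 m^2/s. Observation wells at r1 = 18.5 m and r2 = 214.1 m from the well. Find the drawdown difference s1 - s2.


Thiem equation: s1 - s2 = Q/(2*pi*T) * ln(r2/r1).
ln(r2/r1) = ln(214.1/18.5) = 2.4487.
Q/(2*pi*T) = 0.296 / (2*pi*0.0506) = 0.296 / 0.3179 = 0.931.
s1 - s2 = 0.931 * 2.4487 = 2.2798 m.

2.2798


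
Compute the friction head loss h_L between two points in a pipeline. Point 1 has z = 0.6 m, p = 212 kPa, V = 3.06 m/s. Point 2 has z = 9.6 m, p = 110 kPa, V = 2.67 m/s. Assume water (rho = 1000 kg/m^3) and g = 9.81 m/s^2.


Total head at each section: H = z + p/(rho*g) + V^2/(2g).
H1 = 0.6 + 212*1000/(1000*9.81) + 3.06^2/(2*9.81)
   = 0.6 + 21.611 + 0.4772
   = 22.688 m.
H2 = 9.6 + 110*1000/(1000*9.81) + 2.67^2/(2*9.81)
   = 9.6 + 11.213 + 0.3633
   = 21.176 m.
h_L = H1 - H2 = 22.688 - 21.176 = 1.511 m.

1.511


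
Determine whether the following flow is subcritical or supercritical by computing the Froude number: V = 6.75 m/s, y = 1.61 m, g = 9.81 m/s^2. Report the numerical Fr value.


The Froude number is defined as Fr = V / sqrt(g*y).
g*y = 9.81 * 1.61 = 15.7941.
sqrt(g*y) = sqrt(15.7941) = 3.9742.
Fr = 6.75 / 3.9742 = 1.6985.
Since Fr > 1, the flow is supercritical.

1.6985


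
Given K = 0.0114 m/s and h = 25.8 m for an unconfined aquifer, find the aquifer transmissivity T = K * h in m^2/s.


Transmissivity is defined as T = K * h.
T = 0.0114 * 25.8
  = 0.2941 m^2/s.

0.2941


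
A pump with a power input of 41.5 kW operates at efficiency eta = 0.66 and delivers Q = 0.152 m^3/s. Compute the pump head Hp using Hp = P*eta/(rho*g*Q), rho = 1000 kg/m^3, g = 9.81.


Pump head formula: Hp = P * eta / (rho * g * Q).
Numerator: P * eta = 41.5 * 1000 * 0.66 = 27390.0 W.
Denominator: rho * g * Q = 1000 * 9.81 * 0.152 = 1491.12.
Hp = 27390.0 / 1491.12 = 18.37 m.

18.37


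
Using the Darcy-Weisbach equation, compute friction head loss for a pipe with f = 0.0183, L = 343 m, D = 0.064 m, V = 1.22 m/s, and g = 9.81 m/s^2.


Darcy-Weisbach equation: h_f = f * (L/D) * V^2/(2g).
f * L/D = 0.0183 * 343/0.064 = 98.0766.
V^2/(2g) = 1.22^2 / (2*9.81) = 1.4884 / 19.62 = 0.0759 m.
h_f = 98.0766 * 0.0759 = 7.44 m.

7.44


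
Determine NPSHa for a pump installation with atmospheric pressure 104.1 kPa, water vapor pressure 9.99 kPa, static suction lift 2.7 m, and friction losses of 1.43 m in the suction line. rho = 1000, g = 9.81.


NPSHa = p_atm/(rho*g) - z_s - hf_s - p_vap/(rho*g).
p_atm/(rho*g) = 104.1*1000 / (1000*9.81) = 10.612 m.
p_vap/(rho*g) = 9.99*1000 / (1000*9.81) = 1.018 m.
NPSHa = 10.612 - 2.7 - 1.43 - 1.018
      = 5.46 m.

5.46


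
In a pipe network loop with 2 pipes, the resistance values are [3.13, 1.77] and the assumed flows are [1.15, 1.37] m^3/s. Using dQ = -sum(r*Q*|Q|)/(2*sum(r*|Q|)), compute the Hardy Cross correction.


Numerator terms (r*Q*|Q|): 3.13*1.15*|1.15| = 4.1394; 1.77*1.37*|1.37| = 3.3221.
Sum of numerator = 7.4615.
Denominator terms (r*|Q|): 3.13*|1.15| = 3.5995; 1.77*|1.37| = 2.4249.
2 * sum of denominator = 2 * 6.0244 = 12.0488.
dQ = -7.4615 / 12.0488 = -0.6193 m^3/s.

-0.6193


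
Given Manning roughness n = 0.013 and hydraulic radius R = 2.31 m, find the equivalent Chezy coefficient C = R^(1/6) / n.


The Chezy coefficient relates to Manning's n through C = R^(1/6) / n.
R^(1/6) = 2.31^(1/6) = 1.149746.
C = 1.149746 / 0.013 = 88.44 m^(1/2)/s.

88.44


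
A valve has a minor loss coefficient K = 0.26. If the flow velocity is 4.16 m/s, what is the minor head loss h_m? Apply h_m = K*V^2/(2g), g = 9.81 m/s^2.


Minor loss formula: h_m = K * V^2/(2g).
V^2 = 4.16^2 = 17.3056.
V^2/(2g) = 17.3056 / 19.62 = 0.882 m.
h_m = 0.26 * 0.882 = 0.2293 m.

0.2293


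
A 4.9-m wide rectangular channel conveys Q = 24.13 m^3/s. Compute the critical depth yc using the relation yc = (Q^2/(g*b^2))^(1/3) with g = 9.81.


Using yc = (Q^2 / (g * b^2))^(1/3):
Q^2 = 24.13^2 = 582.26.
g * b^2 = 9.81 * 4.9^2 = 9.81 * 24.01 = 235.54.
Q^2 / (g*b^2) = 582.26 / 235.54 = 2.472.
yc = 2.472^(1/3) = 1.3521 m.

1.3521


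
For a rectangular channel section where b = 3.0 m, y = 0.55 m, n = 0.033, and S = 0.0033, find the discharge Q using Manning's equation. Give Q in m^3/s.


For a rectangular channel, the cross-sectional area A = b * y = 3.0 * 0.55 = 1.65 m^2.
The wetted perimeter P = b + 2y = 3.0 + 2*0.55 = 4.1 m.
Hydraulic radius R = A/P = 1.65/4.1 = 0.4024 m.
Velocity V = (1/n)*R^(2/3)*S^(1/2) = (1/0.033)*0.4024^(2/3)*0.0033^(1/2) = 0.9489 m/s.
Discharge Q = A * V = 1.65 * 0.9489 = 1.566 m^3/s.

1.566


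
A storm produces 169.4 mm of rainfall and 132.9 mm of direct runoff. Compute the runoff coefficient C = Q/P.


The runoff coefficient C = runoff depth / rainfall depth.
C = 132.9 / 169.4
  = 0.7845.

0.7845


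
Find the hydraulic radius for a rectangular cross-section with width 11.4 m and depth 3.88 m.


For a rectangular section:
Flow area A = b * y = 11.4 * 3.88 = 44.23 m^2.
Wetted perimeter P = b + 2y = 11.4 + 2*3.88 = 19.16 m.
Hydraulic radius R = A/P = 44.23 / 19.16 = 2.3086 m.

2.3086


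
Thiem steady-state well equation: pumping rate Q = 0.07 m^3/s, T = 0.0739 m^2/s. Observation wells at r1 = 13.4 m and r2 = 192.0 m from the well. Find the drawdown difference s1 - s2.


Thiem equation: s1 - s2 = Q/(2*pi*T) * ln(r2/r1).
ln(r2/r1) = ln(192.0/13.4) = 2.6622.
Q/(2*pi*T) = 0.07 / (2*pi*0.0739) = 0.07 / 0.4643 = 0.1508.
s1 - s2 = 0.1508 * 2.6622 = 0.4013 m.

0.4013


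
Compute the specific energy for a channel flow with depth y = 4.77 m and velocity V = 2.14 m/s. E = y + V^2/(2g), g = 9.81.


Specific energy E = y + V^2/(2g).
Velocity head = V^2/(2g) = 2.14^2 / (2*9.81) = 4.5796 / 19.62 = 0.2334 m.
E = 4.77 + 0.2334 = 5.0034 m.

5.0034


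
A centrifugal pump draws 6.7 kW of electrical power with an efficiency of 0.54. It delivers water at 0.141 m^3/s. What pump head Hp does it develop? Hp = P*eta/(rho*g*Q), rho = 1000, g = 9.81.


Pump head formula: Hp = P * eta / (rho * g * Q).
Numerator: P * eta = 6.7 * 1000 * 0.54 = 3618.0 W.
Denominator: rho * g * Q = 1000 * 9.81 * 0.141 = 1383.21.
Hp = 3618.0 / 1383.21 = 2.62 m.

2.62


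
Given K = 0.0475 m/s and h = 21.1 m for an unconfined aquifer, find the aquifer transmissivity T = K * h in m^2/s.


Transmissivity is defined as T = K * h.
T = 0.0475 * 21.1
  = 1.0023 m^2/s.

1.0023


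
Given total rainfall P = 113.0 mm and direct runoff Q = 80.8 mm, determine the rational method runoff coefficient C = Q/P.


The runoff coefficient C = runoff depth / rainfall depth.
C = 80.8 / 113.0
  = 0.715.

0.715


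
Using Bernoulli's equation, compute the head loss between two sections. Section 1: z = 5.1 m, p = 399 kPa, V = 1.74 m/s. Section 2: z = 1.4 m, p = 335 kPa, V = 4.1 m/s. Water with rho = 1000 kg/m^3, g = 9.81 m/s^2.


Total head at each section: H = z + p/(rho*g) + V^2/(2g).
H1 = 5.1 + 399*1000/(1000*9.81) + 1.74^2/(2*9.81)
   = 5.1 + 40.673 + 0.1543
   = 45.927 m.
H2 = 1.4 + 335*1000/(1000*9.81) + 4.1^2/(2*9.81)
   = 1.4 + 34.149 + 0.8568
   = 36.406 m.
h_L = H1 - H2 = 45.927 - 36.406 = 9.521 m.

9.521


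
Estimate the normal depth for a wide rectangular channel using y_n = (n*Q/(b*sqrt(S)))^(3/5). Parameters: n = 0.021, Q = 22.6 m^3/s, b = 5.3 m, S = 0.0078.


We use the wide-channel approximation y_n = (n*Q/(b*sqrt(S)))^(3/5).
sqrt(S) = sqrt(0.0078) = 0.088318.
Numerator: n*Q = 0.021 * 22.6 = 0.4746.
Denominator: b*sqrt(S) = 5.3 * 0.088318 = 0.468085.
arg = 1.0139.
y_n = 1.0139^(3/5) = 1.0083 m.

1.0083


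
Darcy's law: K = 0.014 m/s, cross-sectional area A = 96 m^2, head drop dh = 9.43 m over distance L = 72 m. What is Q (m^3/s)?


Darcy's law: Q = K * A * i, where i = dh/L.
Hydraulic gradient i = 9.43 / 72 = 0.130972.
Q = 0.014 * 96 * 0.130972
  = 0.176 m^3/s.

0.176


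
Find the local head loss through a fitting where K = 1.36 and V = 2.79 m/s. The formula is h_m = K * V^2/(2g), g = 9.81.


Minor loss formula: h_m = K * V^2/(2g).
V^2 = 2.79^2 = 7.7841.
V^2/(2g) = 7.7841 / 19.62 = 0.3967 m.
h_m = 1.36 * 0.3967 = 0.5396 m.

0.5396


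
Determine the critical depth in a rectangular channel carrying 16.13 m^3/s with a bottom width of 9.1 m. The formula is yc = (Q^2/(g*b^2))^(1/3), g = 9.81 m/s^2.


Using yc = (Q^2 / (g * b^2))^(1/3):
Q^2 = 16.13^2 = 260.18.
g * b^2 = 9.81 * 9.1^2 = 9.81 * 82.81 = 812.37.
Q^2 / (g*b^2) = 260.18 / 812.37 = 0.3203.
yc = 0.3203^(1/3) = 0.6842 m.

0.6842


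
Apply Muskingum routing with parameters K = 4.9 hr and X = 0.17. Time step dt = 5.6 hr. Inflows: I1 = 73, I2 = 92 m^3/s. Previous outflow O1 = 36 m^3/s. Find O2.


Muskingum coefficients:
denom = 2*K*(1-X) + dt = 2*4.9*(1-0.17) + 5.6 = 13.734.
C0 = (dt - 2*K*X)/denom = (5.6 - 2*4.9*0.17)/13.734 = 0.2864.
C1 = (dt + 2*K*X)/denom = (5.6 + 2*4.9*0.17)/13.734 = 0.5291.
C2 = (2*K*(1-X) - dt)/denom = 0.1845.
O2 = C0*I2 + C1*I1 + C2*O1
   = 0.2864*92 + 0.5291*73 + 0.1845*36
   = 71.62 m^3/s.

71.62


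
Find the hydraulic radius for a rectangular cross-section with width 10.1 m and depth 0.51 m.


For a rectangular section:
Flow area A = b * y = 10.1 * 0.51 = 5.15 m^2.
Wetted perimeter P = b + 2y = 10.1 + 2*0.51 = 11.12 m.
Hydraulic radius R = A/P = 5.15 / 11.12 = 0.4632 m.

0.4632


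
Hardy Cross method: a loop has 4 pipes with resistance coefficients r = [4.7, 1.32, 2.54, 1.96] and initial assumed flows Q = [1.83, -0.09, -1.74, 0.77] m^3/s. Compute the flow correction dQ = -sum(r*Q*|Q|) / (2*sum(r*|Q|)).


Numerator terms (r*Q*|Q|): 4.7*1.83*|1.83| = 15.7398; 1.32*-0.09*|-0.09| = -0.0107; 2.54*-1.74*|-1.74| = -7.6901; 1.96*0.77*|0.77| = 1.1621.
Sum of numerator = 9.2011.
Denominator terms (r*|Q|): 4.7*|1.83| = 8.601; 1.32*|-0.09| = 0.1188; 2.54*|-1.74| = 4.4196; 1.96*|0.77| = 1.5092.
2 * sum of denominator = 2 * 14.6486 = 29.2972.
dQ = -9.2011 / 29.2972 = -0.3141 m^3/s.

-0.3141


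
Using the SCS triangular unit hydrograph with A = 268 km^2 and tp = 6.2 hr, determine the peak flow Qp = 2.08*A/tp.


SCS formula: Qp = 2.08 * A / tp.
Qp = 2.08 * 268 / 6.2
   = 557.44 / 6.2
   = 89.91 m^3/s per cm.

89.91


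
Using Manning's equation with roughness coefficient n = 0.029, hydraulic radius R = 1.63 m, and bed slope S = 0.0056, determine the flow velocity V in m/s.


Manning's equation gives V = (1/n) * R^(2/3) * S^(1/2).
First, compute R^(2/3) = 1.63^(2/3) = 1.385.
Next, S^(1/2) = 0.0056^(1/2) = 0.074833.
Then 1/n = 1/0.029 = 34.48.
V = 34.48 * 1.385 * 0.074833 = 3.574 m/s.

3.574


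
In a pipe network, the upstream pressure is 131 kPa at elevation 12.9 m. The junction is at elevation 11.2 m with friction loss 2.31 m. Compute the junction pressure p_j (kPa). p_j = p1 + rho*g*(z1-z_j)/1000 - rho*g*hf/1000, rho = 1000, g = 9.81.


Junction pressure: p_j = p1 + rho*g*(z1 - z_j)/1000 - rho*g*hf/1000.
Elevation term = 1000*9.81*(12.9 - 11.2)/1000 = 16.677 kPa.
Friction term = 1000*9.81*2.31/1000 = 22.661 kPa.
p_j = 131 + 16.677 - 22.661 = 125.02 kPa.

125.02


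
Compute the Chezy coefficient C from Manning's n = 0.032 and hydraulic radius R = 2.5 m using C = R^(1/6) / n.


The Chezy coefficient relates to Manning's n through C = R^(1/6) / n.
R^(1/6) = 2.5^(1/6) = 1.164993.
C = 1.164993 / 0.032 = 36.41 m^(1/2)/s.

36.41


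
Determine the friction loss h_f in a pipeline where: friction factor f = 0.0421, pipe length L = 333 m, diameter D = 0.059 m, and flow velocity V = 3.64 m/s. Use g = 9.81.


Darcy-Weisbach equation: h_f = f * (L/D) * V^2/(2g).
f * L/D = 0.0421 * 333/0.059 = 237.6153.
V^2/(2g) = 3.64^2 / (2*9.81) = 13.2496 / 19.62 = 0.6753 m.
h_f = 237.6153 * 0.6753 = 160.464 m.

160.464


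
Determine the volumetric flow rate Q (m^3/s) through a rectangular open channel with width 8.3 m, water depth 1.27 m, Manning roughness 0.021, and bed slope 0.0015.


For a rectangular channel, the cross-sectional area A = b * y = 8.3 * 1.27 = 10.54 m^2.
The wetted perimeter P = b + 2y = 8.3 + 2*1.27 = 10.84 m.
Hydraulic radius R = A/P = 10.54/10.84 = 0.9724 m.
Velocity V = (1/n)*R^(2/3)*S^(1/2) = (1/0.021)*0.9724^(2/3)*0.0015^(1/2) = 1.8102 m/s.
Discharge Q = A * V = 10.54 * 1.8102 = 19.081 m^3/s.

19.081


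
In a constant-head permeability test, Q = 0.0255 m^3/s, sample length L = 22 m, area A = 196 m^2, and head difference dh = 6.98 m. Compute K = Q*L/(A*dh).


From K = Q*L / (A*dh):
Numerator: Q*L = 0.0255 * 22 = 0.561.
Denominator: A*dh = 196 * 6.98 = 1368.08.
K = 0.561 / 1368.08 = 0.00041 m/s.

0.00041


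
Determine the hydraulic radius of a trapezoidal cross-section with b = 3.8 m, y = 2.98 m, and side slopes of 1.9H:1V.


For a trapezoidal section with side slope z:
A = (b + z*y)*y = (3.8 + 1.9*2.98)*2.98 = 28.197 m^2.
P = b + 2*y*sqrt(1 + z^2) = 3.8 + 2*2.98*sqrt(1 + 1.9^2) = 16.597 m.
R = A/P = 28.197 / 16.597 = 1.6989 m.

1.6989


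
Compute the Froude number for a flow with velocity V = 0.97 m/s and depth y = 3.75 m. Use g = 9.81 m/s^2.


The Froude number is defined as Fr = V / sqrt(g*y).
g*y = 9.81 * 3.75 = 36.7875.
sqrt(g*y) = sqrt(36.7875) = 6.0653.
Fr = 0.97 / 6.0653 = 0.1599.

0.1599


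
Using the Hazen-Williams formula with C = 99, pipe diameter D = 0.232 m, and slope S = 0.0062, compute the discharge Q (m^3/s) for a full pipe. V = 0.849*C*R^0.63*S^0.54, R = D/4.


For a full circular pipe, R = D/4 = 0.232/4 = 0.058 m.
V = 0.849 * 99 * 0.058^0.63 * 0.0062^0.54
  = 0.849 * 99 * 0.166326 * 0.064253
  = 0.8982 m/s.
Pipe area A = pi*D^2/4 = pi*0.232^2/4 = 0.0423 m^2.
Q = A * V = 0.0423 * 0.8982 = 0.038 m^3/s.

0.038


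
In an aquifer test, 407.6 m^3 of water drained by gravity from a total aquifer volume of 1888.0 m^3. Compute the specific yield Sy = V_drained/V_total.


Specific yield Sy = Volume drained / Total volume.
Sy = 407.6 / 1888.0
   = 0.2159.

0.2159


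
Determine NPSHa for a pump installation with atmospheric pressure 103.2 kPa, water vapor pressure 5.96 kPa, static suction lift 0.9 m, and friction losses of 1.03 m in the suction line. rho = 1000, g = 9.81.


NPSHa = p_atm/(rho*g) - z_s - hf_s - p_vap/(rho*g).
p_atm/(rho*g) = 103.2*1000 / (1000*9.81) = 10.52 m.
p_vap/(rho*g) = 5.96*1000 / (1000*9.81) = 0.608 m.
NPSHa = 10.52 - 0.9 - 1.03 - 0.608
      = 7.98 m.

7.98


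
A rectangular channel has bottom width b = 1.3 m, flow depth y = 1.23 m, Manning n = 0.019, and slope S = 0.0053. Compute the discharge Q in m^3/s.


For a rectangular channel, the cross-sectional area A = b * y = 1.3 * 1.23 = 1.6 m^2.
The wetted perimeter P = b + 2y = 1.3 + 2*1.23 = 3.76 m.
Hydraulic radius R = A/P = 1.6/3.76 = 0.4253 m.
Velocity V = (1/n)*R^(2/3)*S^(1/2) = (1/0.019)*0.4253^(2/3)*0.0053^(1/2) = 2.1668 m/s.
Discharge Q = A * V = 1.6 * 2.1668 = 3.465 m^3/s.

3.465


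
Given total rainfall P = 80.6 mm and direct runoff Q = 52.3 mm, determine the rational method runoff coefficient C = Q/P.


The runoff coefficient C = runoff depth / rainfall depth.
C = 52.3 / 80.6
  = 0.6489.

0.6489


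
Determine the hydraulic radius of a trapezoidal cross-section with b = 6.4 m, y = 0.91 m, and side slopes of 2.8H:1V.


For a trapezoidal section with side slope z:
A = (b + z*y)*y = (6.4 + 2.8*0.91)*0.91 = 8.143 m^2.
P = b + 2*y*sqrt(1 + z^2) = 6.4 + 2*0.91*sqrt(1 + 2.8^2) = 11.811 m.
R = A/P = 8.143 / 11.811 = 0.6894 m.

0.6894


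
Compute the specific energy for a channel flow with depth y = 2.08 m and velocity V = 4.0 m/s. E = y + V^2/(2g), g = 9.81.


Specific energy E = y + V^2/(2g).
Velocity head = V^2/(2g) = 4.0^2 / (2*9.81) = 16.0 / 19.62 = 0.8155 m.
E = 2.08 + 0.8155 = 2.8955 m.

2.8955


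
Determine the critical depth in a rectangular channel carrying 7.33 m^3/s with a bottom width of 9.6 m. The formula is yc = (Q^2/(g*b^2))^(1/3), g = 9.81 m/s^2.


Using yc = (Q^2 / (g * b^2))^(1/3):
Q^2 = 7.33^2 = 53.73.
g * b^2 = 9.81 * 9.6^2 = 9.81 * 92.16 = 904.09.
Q^2 / (g*b^2) = 53.73 / 904.09 = 0.0594.
yc = 0.0594^(1/3) = 0.3902 m.

0.3902


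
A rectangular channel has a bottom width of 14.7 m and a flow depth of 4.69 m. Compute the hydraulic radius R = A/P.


For a rectangular section:
Flow area A = b * y = 14.7 * 4.69 = 68.94 m^2.
Wetted perimeter P = b + 2y = 14.7 + 2*4.69 = 24.08 m.
Hydraulic radius R = A/P = 68.94 / 24.08 = 2.8631 m.

2.8631


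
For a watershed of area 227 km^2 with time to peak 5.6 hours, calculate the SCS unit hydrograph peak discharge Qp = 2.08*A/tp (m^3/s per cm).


SCS formula: Qp = 2.08 * A / tp.
Qp = 2.08 * 227 / 5.6
   = 472.16 / 5.6
   = 84.31 m^3/s per cm.

84.31


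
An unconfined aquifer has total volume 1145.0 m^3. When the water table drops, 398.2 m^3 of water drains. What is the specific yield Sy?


Specific yield Sy = Volume drained / Total volume.
Sy = 398.2 / 1145.0
   = 0.3478.

0.3478


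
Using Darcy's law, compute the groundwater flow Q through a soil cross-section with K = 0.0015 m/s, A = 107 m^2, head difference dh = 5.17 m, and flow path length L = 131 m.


Darcy's law: Q = K * A * i, where i = dh/L.
Hydraulic gradient i = 5.17 / 131 = 0.039466.
Q = 0.0015 * 107 * 0.039466
  = 0.0063 m^3/s.

0.0063


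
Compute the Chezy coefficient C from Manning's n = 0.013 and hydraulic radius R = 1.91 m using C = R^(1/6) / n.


The Chezy coefficient relates to Manning's n through C = R^(1/6) / n.
R^(1/6) = 1.91^(1/6) = 1.113881.
C = 1.113881 / 0.013 = 85.68 m^(1/2)/s.

85.68


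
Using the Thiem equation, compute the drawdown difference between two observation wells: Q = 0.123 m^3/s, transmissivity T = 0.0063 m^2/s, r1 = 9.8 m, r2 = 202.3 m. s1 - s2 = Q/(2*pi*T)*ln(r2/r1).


Thiem equation: s1 - s2 = Q/(2*pi*T) * ln(r2/r1).
ln(r2/r1) = ln(202.3/9.8) = 3.0274.
Q/(2*pi*T) = 0.123 / (2*pi*0.0063) = 0.123 / 0.0396 = 3.1073.
s1 - s2 = 3.1073 * 3.0274 = 9.407 m.

9.407


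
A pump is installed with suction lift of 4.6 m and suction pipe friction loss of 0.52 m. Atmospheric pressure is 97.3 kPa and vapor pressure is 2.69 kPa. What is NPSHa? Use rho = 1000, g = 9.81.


NPSHa = p_atm/(rho*g) - z_s - hf_s - p_vap/(rho*g).
p_atm/(rho*g) = 97.3*1000 / (1000*9.81) = 9.918 m.
p_vap/(rho*g) = 2.69*1000 / (1000*9.81) = 0.274 m.
NPSHa = 9.918 - 4.6 - 0.52 - 0.274
      = 4.52 m.

4.52


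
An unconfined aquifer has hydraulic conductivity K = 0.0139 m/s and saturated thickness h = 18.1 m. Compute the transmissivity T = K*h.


Transmissivity is defined as T = K * h.
T = 0.0139 * 18.1
  = 0.2516 m^2/s.

0.2516


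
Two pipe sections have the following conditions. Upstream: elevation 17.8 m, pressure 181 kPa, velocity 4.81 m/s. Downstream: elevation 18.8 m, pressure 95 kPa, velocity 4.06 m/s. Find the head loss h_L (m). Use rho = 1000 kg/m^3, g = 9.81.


Total head at each section: H = z + p/(rho*g) + V^2/(2g).
H1 = 17.8 + 181*1000/(1000*9.81) + 4.81^2/(2*9.81)
   = 17.8 + 18.451 + 1.1792
   = 37.43 m.
H2 = 18.8 + 95*1000/(1000*9.81) + 4.06^2/(2*9.81)
   = 18.8 + 9.684 + 0.8401
   = 29.324 m.
h_L = H1 - H2 = 37.43 - 29.324 = 8.106 m.

8.106


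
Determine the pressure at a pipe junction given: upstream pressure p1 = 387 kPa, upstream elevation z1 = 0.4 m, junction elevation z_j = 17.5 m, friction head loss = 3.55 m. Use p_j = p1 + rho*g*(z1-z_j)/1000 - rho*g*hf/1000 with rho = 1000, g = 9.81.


Junction pressure: p_j = p1 + rho*g*(z1 - z_j)/1000 - rho*g*hf/1000.
Elevation term = 1000*9.81*(0.4 - 17.5)/1000 = -167.751 kPa.
Friction term = 1000*9.81*3.55/1000 = 34.825 kPa.
p_j = 387 + -167.751 - 34.825 = 184.42 kPa.

184.42


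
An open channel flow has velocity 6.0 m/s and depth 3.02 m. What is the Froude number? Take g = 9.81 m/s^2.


The Froude number is defined as Fr = V / sqrt(g*y).
g*y = 9.81 * 3.02 = 29.6262.
sqrt(g*y) = sqrt(29.6262) = 5.443.
Fr = 6.0 / 5.443 = 1.1023.

1.1023


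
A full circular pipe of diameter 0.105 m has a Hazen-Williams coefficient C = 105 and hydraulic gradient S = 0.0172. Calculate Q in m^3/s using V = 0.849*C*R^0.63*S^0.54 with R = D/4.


For a full circular pipe, R = D/4 = 0.105/4 = 0.0262 m.
V = 0.849 * 105 * 0.0262^0.63 * 0.0172^0.54
  = 0.849 * 105 * 0.100937 * 0.111477
  = 1.0031 m/s.
Pipe area A = pi*D^2/4 = pi*0.105^2/4 = 0.0087 m^2.
Q = A * V = 0.0087 * 1.0031 = 0.0087 m^3/s.

0.0087


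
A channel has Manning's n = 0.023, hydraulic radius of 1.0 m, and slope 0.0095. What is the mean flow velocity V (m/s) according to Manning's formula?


Manning's equation gives V = (1/n) * R^(2/3) * S^(1/2).
First, compute R^(2/3) = 1.0^(2/3) = 1.0.
Next, S^(1/2) = 0.0095^(1/2) = 0.097468.
Then 1/n = 1/0.023 = 43.48.
V = 43.48 * 1.0 * 0.097468 = 4.2377 m/s.

4.2377


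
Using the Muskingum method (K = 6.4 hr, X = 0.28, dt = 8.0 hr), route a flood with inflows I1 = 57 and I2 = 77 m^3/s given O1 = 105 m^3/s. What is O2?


Muskingum coefficients:
denom = 2*K*(1-X) + dt = 2*6.4*(1-0.28) + 8.0 = 17.216.
C0 = (dt - 2*K*X)/denom = (8.0 - 2*6.4*0.28)/17.216 = 0.2565.
C1 = (dt + 2*K*X)/denom = (8.0 + 2*6.4*0.28)/17.216 = 0.6729.
C2 = (2*K*(1-X) - dt)/denom = 0.0706.
O2 = C0*I2 + C1*I1 + C2*O1
   = 0.2565*77 + 0.6729*57 + 0.0706*105
   = 65.52 m^3/s.

65.52


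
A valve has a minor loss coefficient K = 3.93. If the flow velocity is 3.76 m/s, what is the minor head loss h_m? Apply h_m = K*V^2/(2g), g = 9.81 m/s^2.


Minor loss formula: h_m = K * V^2/(2g).
V^2 = 3.76^2 = 14.1376.
V^2/(2g) = 14.1376 / 19.62 = 0.7206 m.
h_m = 3.93 * 0.7206 = 2.8318 m.

2.8318


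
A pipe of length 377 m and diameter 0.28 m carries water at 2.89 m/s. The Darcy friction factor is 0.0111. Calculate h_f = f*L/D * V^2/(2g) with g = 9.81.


Darcy-Weisbach equation: h_f = f * (L/D) * V^2/(2g).
f * L/D = 0.0111 * 377/0.28 = 14.9454.
V^2/(2g) = 2.89^2 / (2*9.81) = 8.3521 / 19.62 = 0.4257 m.
h_f = 14.9454 * 0.4257 = 6.362 m.

6.362


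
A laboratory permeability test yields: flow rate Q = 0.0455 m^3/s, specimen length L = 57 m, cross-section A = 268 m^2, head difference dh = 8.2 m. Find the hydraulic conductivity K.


From K = Q*L / (A*dh):
Numerator: Q*L = 0.0455 * 57 = 2.5935.
Denominator: A*dh = 268 * 8.2 = 2197.6.
K = 2.5935 / 2197.6 = 0.00118 m/s.

0.00118


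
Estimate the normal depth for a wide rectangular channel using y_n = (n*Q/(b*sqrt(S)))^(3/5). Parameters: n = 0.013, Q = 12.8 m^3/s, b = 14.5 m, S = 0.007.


We use the wide-channel approximation y_n = (n*Q/(b*sqrt(S)))^(3/5).
sqrt(S) = sqrt(0.007) = 0.083666.
Numerator: n*Q = 0.013 * 12.8 = 0.1664.
Denominator: b*sqrt(S) = 14.5 * 0.083666 = 1.213157.
arg = 0.1372.
y_n = 0.1372^(3/5) = 0.3036 m.

0.3036


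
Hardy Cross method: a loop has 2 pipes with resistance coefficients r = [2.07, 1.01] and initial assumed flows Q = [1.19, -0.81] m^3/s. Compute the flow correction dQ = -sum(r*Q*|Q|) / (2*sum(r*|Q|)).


Numerator terms (r*Q*|Q|): 2.07*1.19*|1.19| = 2.9313; 1.01*-0.81*|-0.81| = -0.6627.
Sum of numerator = 2.2687.
Denominator terms (r*|Q|): 2.07*|1.19| = 2.4633; 1.01*|-0.81| = 0.8181.
2 * sum of denominator = 2 * 3.2814 = 6.5628.
dQ = -2.2687 / 6.5628 = -0.3457 m^3/s.

-0.3457


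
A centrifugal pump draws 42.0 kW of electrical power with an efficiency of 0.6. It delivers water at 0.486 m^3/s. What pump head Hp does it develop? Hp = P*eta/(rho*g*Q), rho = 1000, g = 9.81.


Pump head formula: Hp = P * eta / (rho * g * Q).
Numerator: P * eta = 42.0 * 1000 * 0.6 = 25200.0 W.
Denominator: rho * g * Q = 1000 * 9.81 * 0.486 = 4767.66.
Hp = 25200.0 / 4767.66 = 5.29 m.

5.29


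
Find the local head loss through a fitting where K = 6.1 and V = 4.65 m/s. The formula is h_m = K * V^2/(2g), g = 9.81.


Minor loss formula: h_m = K * V^2/(2g).
V^2 = 4.65^2 = 21.6225.
V^2/(2g) = 21.6225 / 19.62 = 1.1021 m.
h_m = 6.1 * 1.1021 = 6.7226 m.

6.7226


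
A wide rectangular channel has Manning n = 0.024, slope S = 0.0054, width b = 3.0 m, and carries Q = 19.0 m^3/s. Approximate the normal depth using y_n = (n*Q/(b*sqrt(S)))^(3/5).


We use the wide-channel approximation y_n = (n*Q/(b*sqrt(S)))^(3/5).
sqrt(S) = sqrt(0.0054) = 0.073485.
Numerator: n*Q = 0.024 * 19.0 = 0.456.
Denominator: b*sqrt(S) = 3.0 * 0.073485 = 0.220455.
arg = 2.0685.
y_n = 2.0685^(3/5) = 1.5466 m.

1.5466


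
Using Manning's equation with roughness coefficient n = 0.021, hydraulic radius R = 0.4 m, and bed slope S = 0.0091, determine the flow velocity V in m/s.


Manning's equation gives V = (1/n) * R^(2/3) * S^(1/2).
First, compute R^(2/3) = 0.4^(2/3) = 0.5429.
Next, S^(1/2) = 0.0091^(1/2) = 0.095394.
Then 1/n = 1/0.021 = 47.62.
V = 47.62 * 0.5429 * 0.095394 = 2.4661 m/s.

2.4661


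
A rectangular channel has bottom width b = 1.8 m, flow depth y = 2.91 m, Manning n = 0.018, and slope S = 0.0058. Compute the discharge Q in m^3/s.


For a rectangular channel, the cross-sectional area A = b * y = 1.8 * 2.91 = 5.24 m^2.
The wetted perimeter P = b + 2y = 1.8 + 2*2.91 = 7.62 m.
Hydraulic radius R = A/P = 5.24/7.62 = 0.6874 m.
Velocity V = (1/n)*R^(2/3)*S^(1/2) = (1/0.018)*0.6874^(2/3)*0.0058^(1/2) = 3.2955 m/s.
Discharge Q = A * V = 5.24 * 3.2955 = 17.262 m^3/s.

17.262


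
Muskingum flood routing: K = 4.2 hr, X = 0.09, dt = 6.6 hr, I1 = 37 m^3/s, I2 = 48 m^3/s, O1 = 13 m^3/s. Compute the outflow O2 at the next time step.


Muskingum coefficients:
denom = 2*K*(1-X) + dt = 2*4.2*(1-0.09) + 6.6 = 14.244.
C0 = (dt - 2*K*X)/denom = (6.6 - 2*4.2*0.09)/14.244 = 0.4103.
C1 = (dt + 2*K*X)/denom = (6.6 + 2*4.2*0.09)/14.244 = 0.5164.
C2 = (2*K*(1-X) - dt)/denom = 0.0733.
O2 = C0*I2 + C1*I1 + C2*O1
   = 0.4103*48 + 0.5164*37 + 0.0733*13
   = 39.75 m^3/s.

39.75


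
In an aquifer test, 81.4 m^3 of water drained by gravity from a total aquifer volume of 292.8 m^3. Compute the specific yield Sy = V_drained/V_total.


Specific yield Sy = Volume drained / Total volume.
Sy = 81.4 / 292.8
   = 0.278.

0.278


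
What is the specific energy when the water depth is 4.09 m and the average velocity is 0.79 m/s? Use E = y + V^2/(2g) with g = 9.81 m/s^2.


Specific energy E = y + V^2/(2g).
Velocity head = V^2/(2g) = 0.79^2 / (2*9.81) = 0.6241 / 19.62 = 0.0318 m.
E = 4.09 + 0.0318 = 4.1218 m.

4.1218


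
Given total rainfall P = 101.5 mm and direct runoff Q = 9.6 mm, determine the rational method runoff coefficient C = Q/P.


The runoff coefficient C = runoff depth / rainfall depth.
C = 9.6 / 101.5
  = 0.0946.

0.0946


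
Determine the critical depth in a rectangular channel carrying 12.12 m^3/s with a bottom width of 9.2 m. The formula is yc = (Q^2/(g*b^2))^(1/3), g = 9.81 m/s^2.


Using yc = (Q^2 / (g * b^2))^(1/3):
Q^2 = 12.12^2 = 146.89.
g * b^2 = 9.81 * 9.2^2 = 9.81 * 84.64 = 830.32.
Q^2 / (g*b^2) = 146.89 / 830.32 = 0.1769.
yc = 0.1769^(1/3) = 0.5614 m.

0.5614


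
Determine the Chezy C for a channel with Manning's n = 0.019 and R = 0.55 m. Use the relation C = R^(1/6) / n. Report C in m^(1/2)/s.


The Chezy coefficient relates to Manning's n through C = R^(1/6) / n.
R^(1/6) = 0.55^(1/6) = 0.905164.
C = 0.905164 / 0.019 = 47.64 m^(1/2)/s.

47.64


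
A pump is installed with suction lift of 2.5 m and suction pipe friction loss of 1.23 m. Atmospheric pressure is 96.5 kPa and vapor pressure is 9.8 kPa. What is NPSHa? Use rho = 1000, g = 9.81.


NPSHa = p_atm/(rho*g) - z_s - hf_s - p_vap/(rho*g).
p_atm/(rho*g) = 96.5*1000 / (1000*9.81) = 9.837 m.
p_vap/(rho*g) = 9.8*1000 / (1000*9.81) = 0.999 m.
NPSHa = 9.837 - 2.5 - 1.23 - 0.999
      = 5.11 m.

5.11


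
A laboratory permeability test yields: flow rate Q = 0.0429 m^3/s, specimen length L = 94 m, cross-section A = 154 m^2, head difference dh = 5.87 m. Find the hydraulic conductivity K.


From K = Q*L / (A*dh):
Numerator: Q*L = 0.0429 * 94 = 4.0326.
Denominator: A*dh = 154 * 5.87 = 903.98.
K = 4.0326 / 903.98 = 0.004461 m/s.

0.004461


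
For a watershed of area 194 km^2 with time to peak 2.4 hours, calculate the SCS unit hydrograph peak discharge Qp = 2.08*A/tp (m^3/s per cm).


SCS formula: Qp = 2.08 * A / tp.
Qp = 2.08 * 194 / 2.4
   = 403.52 / 2.4
   = 168.13 m^3/s per cm.

168.13


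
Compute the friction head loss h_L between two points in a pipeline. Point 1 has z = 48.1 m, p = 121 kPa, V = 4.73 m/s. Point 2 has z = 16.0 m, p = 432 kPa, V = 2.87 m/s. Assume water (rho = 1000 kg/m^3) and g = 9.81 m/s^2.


Total head at each section: H = z + p/(rho*g) + V^2/(2g).
H1 = 48.1 + 121*1000/(1000*9.81) + 4.73^2/(2*9.81)
   = 48.1 + 12.334 + 1.1403
   = 61.575 m.
H2 = 16.0 + 432*1000/(1000*9.81) + 2.87^2/(2*9.81)
   = 16.0 + 44.037 + 0.4198
   = 60.457 m.
h_L = H1 - H2 = 61.575 - 60.457 = 1.118 m.

1.118


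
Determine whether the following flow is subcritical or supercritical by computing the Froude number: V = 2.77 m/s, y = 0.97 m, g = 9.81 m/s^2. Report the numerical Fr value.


The Froude number is defined as Fr = V / sqrt(g*y).
g*y = 9.81 * 0.97 = 9.5157.
sqrt(g*y) = sqrt(9.5157) = 3.0848.
Fr = 2.77 / 3.0848 = 0.898.
Since Fr < 1, the flow is subcritical.

0.898


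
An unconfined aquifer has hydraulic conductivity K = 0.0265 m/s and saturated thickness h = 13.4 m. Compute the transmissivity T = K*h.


Transmissivity is defined as T = K * h.
T = 0.0265 * 13.4
  = 0.3551 m^2/s.

0.3551


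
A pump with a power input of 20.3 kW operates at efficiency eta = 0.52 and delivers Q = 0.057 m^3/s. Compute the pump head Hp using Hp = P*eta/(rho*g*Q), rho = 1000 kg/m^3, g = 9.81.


Pump head formula: Hp = P * eta / (rho * g * Q).
Numerator: P * eta = 20.3 * 1000 * 0.52 = 10556.0 W.
Denominator: rho * g * Q = 1000 * 9.81 * 0.057 = 559.17.
Hp = 10556.0 / 559.17 = 18.88 m.

18.88


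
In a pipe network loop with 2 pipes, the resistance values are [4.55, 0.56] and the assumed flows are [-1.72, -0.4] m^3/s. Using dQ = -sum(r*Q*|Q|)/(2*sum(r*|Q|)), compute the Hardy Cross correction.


Numerator terms (r*Q*|Q|): 4.55*-1.72*|-1.72| = -13.4607; 0.56*-0.4*|-0.4| = -0.0896.
Sum of numerator = -13.5503.
Denominator terms (r*|Q|): 4.55*|-1.72| = 7.826; 0.56*|-0.4| = 0.224.
2 * sum of denominator = 2 * 8.05 = 16.1.
dQ = --13.5503 / 16.1 = 0.8416 m^3/s.

0.8416


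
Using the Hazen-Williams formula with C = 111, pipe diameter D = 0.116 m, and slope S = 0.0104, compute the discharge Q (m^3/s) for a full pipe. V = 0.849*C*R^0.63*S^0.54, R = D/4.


For a full circular pipe, R = D/4 = 0.116/4 = 0.029 m.
V = 0.849 * 111 * 0.029^0.63 * 0.0104^0.54
  = 0.849 * 111 * 0.107476 * 0.084957
  = 0.8605 m/s.
Pipe area A = pi*D^2/4 = pi*0.116^2/4 = 0.0106 m^2.
Q = A * V = 0.0106 * 0.8605 = 0.0091 m^3/s.

0.0091
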